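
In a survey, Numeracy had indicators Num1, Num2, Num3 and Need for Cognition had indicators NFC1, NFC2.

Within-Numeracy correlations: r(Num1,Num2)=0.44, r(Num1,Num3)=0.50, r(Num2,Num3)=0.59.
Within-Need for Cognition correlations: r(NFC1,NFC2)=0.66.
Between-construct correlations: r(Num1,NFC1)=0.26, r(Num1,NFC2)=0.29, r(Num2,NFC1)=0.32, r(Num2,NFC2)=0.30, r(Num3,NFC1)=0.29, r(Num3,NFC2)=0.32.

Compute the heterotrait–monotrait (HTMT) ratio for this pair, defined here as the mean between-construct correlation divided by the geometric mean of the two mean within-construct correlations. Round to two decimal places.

Mean between = 1.78/6 = 0.2967.
Mean within-Num = 1.53/3 = 0.5100; mean within-NFC = 0.66/1 = 0.6600.
Geometric mean = √(0.5100 × 0.6600) = 0.5802.
HTMT = 0.2967 / 0.5802 = 0.51.

0.51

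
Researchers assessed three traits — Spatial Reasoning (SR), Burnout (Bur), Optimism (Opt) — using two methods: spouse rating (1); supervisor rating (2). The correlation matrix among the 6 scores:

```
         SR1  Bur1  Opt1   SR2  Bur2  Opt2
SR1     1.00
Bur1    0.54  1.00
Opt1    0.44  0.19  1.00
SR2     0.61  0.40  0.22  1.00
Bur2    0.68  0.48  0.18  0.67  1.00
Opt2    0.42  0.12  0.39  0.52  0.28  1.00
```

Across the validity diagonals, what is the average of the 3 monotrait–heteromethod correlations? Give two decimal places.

0.49

Convergent values: 0.61, 0.48, 0.39; mean = 1.48/3 = 0.49.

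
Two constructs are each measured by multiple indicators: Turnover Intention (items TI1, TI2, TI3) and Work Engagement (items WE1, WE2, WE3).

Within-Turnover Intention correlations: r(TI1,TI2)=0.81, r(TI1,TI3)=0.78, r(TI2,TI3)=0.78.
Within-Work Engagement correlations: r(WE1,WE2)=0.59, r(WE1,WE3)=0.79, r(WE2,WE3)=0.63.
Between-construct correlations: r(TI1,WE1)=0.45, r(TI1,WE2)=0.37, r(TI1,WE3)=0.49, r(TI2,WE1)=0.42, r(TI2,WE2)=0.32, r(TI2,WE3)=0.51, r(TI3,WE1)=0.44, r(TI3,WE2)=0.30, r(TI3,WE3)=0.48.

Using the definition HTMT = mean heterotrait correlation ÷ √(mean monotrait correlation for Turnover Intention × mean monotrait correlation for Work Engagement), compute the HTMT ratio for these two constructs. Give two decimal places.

0.58

Mean heterotrait r = 3.78/9 = 0.4200.
Mean within-TI = 2.37/3 = 0.7900; mean within-WE = 2.01/3 = 0.6700.
Geometric mean = √(0.7900 × 0.6700) = 0.7275.
HTMT = 0.4200 / 0.7275 = 0.58.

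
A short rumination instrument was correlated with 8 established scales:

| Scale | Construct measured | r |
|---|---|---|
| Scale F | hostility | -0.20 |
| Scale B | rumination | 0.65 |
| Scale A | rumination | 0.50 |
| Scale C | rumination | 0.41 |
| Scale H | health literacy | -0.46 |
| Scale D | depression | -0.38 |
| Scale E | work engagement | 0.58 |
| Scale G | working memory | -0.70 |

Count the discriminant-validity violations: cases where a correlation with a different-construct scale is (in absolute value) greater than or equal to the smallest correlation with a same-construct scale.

3

Convergent (same construct = rumination): Scale B, Scale A, Scale C.
Smallest convergent = 0.41. Discriminant |r|: 0.20, 0.46, 0.38, 0.58, 0.70; count ≥ 0.41 → 3.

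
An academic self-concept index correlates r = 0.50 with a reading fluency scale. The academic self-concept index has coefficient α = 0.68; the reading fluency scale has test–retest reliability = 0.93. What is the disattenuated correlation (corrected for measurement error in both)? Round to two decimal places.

0.63

r_true = r_obs / √(r_xx · r_yy) = 0.50 / √(0.68 × 0.93) = 0.50 / √0.6324 = 0.50 / 0.7952 ≈ 0.63.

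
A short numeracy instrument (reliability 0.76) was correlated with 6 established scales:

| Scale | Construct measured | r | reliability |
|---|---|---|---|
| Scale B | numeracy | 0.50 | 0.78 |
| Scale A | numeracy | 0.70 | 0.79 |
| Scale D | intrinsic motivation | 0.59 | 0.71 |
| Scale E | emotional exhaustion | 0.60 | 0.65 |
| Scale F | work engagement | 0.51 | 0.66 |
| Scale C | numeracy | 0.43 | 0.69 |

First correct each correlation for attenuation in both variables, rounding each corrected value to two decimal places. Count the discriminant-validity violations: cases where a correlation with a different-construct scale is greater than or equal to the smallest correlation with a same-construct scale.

Disattenuated r (r / √(r_scale · r_new)):
  Scale B (conv): 0.50 / √(0.78·0.76) = 0.65
  Scale A (conv): 0.70 / √(0.79·0.76) = 0.90
  Scale D (disc): 0.59 / √(0.71·0.76) = 0.80
  Scale E (disc): 0.60 / √(0.65·0.76) = 0.85
  Scale F (disc): 0.51 / √(0.66·0.76) = 0.72
  Scale C (conv): 0.43 / √(0.69·0.76) = 0.59
Smallest convergent = 0.59. Discriminant values: 0.80, 0.85, 0.72; count ≥ 0.59 → 3.

3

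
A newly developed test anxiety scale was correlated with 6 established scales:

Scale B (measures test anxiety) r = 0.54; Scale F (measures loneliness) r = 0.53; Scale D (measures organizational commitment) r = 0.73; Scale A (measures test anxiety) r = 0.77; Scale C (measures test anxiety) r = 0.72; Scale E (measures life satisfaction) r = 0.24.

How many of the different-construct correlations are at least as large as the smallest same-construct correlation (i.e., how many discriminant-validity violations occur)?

Convergent (same construct = test anxiety): Scale B, Scale A, Scale C.
Smallest convergent = 0.54. Discriminant values: 0.53, 0.73, 0.24; count ≥ 0.54 → 1.

1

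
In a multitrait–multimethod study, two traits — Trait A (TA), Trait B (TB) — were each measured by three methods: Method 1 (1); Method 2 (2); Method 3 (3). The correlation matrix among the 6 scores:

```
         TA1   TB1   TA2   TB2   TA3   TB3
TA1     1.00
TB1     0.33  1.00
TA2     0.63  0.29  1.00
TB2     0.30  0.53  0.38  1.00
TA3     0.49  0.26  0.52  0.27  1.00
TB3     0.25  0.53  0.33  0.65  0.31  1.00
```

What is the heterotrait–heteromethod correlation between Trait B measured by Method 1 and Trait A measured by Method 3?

0.26

Different traits and methods: r(TB1, TA3) = 0.26.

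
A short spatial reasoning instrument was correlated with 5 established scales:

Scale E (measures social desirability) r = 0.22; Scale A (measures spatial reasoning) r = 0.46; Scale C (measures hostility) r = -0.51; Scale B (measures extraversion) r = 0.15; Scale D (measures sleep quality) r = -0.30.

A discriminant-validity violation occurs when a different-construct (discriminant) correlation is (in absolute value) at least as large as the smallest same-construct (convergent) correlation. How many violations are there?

Convergent (same construct = spatial reasoning): Scale A.
Smallest convergent = 0.46. Discriminant |r|: 0.22, 0.51, 0.15, 0.30; count ≥ 0.46 → 1.

1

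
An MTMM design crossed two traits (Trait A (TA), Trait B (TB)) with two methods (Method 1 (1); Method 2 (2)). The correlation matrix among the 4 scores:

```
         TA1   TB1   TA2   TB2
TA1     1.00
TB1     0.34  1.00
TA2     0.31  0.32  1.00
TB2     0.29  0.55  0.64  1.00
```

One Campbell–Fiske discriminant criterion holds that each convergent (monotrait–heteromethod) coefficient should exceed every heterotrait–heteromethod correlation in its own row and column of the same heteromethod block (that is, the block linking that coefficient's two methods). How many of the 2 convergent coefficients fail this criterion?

1

Each convergent coefficient versus the relevant comparison correlations:
TA (methods 1·2): 0.31 vs {0.29, 0.32} → fail.
TB (methods 1·2): 0.55 vs {0.32, 0.29} → pass.
1 of 2 fail.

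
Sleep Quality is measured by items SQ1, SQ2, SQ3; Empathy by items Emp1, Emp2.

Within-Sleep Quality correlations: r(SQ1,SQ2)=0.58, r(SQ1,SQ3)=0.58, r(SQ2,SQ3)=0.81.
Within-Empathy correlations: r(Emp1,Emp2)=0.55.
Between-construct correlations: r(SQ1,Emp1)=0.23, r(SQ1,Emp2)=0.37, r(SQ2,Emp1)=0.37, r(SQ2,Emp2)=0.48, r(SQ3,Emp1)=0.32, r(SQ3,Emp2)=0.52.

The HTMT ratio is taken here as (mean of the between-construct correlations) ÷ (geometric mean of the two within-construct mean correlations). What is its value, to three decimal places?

Mean heterotrait r = 2.29/6 = 0.3817.
Mean within-SQ = 1.97/3 = 0.6567; mean within-Emp = 0.55/1 = 0.5500.
Geometric mean = √(0.6567 × 0.5500) = 0.6010.
HTMT = 0.3817 / 0.6010 = 0.635.

0.635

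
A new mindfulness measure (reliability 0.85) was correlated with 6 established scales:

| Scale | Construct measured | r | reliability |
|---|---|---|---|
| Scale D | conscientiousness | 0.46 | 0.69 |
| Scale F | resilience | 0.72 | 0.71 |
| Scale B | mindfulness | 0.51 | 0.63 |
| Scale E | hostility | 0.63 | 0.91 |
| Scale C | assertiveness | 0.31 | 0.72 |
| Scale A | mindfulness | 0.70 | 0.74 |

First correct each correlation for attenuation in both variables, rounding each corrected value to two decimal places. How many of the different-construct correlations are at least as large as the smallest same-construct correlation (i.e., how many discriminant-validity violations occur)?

2

Disattenuated r (r / √(r_scale · r_new)):
  Scale D (disc): 0.46 / √(0.69·0.85) = 0.60
  Scale F (disc): 0.72 / √(0.71·0.85) = 0.93
  Scale B (conv): 0.51 / √(0.63·0.85) = 0.70
  Scale E (disc): 0.63 / √(0.91·0.85) = 0.72
  Scale C (disc): 0.31 / √(0.72·0.85) = 0.40
  Scale A (conv): 0.70 / √(0.74·0.85) = 0.88
Smallest convergent = 0.70. Discriminant values: 0.60, 0.93, 0.72, 0.40; count ≥ 0.70 → 2.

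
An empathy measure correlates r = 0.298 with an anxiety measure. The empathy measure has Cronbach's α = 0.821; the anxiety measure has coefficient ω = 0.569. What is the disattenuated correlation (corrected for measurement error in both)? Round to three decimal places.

r_true = r_obs / √(r_xx · r_yy) = 0.298 / √(0.821 × 0.569) = 0.298 / √0.467149 = 0.298 / 0.6835 ≈ 0.436.

0.436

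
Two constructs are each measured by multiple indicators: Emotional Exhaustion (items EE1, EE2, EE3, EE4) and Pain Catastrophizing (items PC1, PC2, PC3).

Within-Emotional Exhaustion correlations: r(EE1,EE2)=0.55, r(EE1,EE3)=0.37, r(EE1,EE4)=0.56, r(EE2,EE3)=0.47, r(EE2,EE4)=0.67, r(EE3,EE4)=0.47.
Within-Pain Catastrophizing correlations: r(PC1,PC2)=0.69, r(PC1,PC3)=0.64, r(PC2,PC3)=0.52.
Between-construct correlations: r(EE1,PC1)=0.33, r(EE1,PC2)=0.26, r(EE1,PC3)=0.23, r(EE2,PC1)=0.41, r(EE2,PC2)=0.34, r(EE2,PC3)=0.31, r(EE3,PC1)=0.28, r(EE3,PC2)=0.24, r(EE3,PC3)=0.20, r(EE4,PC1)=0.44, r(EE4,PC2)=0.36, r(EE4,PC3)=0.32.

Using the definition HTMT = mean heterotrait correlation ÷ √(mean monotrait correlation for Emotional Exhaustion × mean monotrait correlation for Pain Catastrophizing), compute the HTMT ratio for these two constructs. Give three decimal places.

Mean heterotrait r = 3.72/12 = 0.3100.
Mean within-EE = 3.09/6 = 0.5150; mean within-PC = 1.85/3 = 0.6167.
Geometric mean = √(0.5150 × 0.6167) = 0.5636.
HTMT = 0.3100 / 0.5636 = 0.550.

0.550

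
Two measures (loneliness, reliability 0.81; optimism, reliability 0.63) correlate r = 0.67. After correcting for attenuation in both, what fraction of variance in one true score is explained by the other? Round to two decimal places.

Disattenuated r = 0.67 / √(0.81 × 0.63) = 0.67 / 0.7144 = 0.9378.
Shared true-score variance = 0.9378² = 0.8795 ≈ 0.88.

0.88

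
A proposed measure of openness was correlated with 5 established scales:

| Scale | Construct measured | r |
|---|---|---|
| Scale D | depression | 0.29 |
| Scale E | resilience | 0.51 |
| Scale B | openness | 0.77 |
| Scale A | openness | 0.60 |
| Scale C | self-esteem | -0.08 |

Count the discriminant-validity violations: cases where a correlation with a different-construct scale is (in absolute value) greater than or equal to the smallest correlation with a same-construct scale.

Convergent (same construct = openness): Scale B, Scale A.
Smallest convergent = 0.60. Discriminant |r|: 0.29, 0.51, 0.08; count ≥ 0.60 → 0.

0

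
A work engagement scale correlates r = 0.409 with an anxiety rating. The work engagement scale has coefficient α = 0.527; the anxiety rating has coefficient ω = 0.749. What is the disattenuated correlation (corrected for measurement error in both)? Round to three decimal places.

0.651

r_true = r_obs / √(r_xx · r_yy) = 0.409 / √(0.527 × 0.749) = 0.409 / √0.394723 = 0.409 / 0.6283 ≈ 0.651.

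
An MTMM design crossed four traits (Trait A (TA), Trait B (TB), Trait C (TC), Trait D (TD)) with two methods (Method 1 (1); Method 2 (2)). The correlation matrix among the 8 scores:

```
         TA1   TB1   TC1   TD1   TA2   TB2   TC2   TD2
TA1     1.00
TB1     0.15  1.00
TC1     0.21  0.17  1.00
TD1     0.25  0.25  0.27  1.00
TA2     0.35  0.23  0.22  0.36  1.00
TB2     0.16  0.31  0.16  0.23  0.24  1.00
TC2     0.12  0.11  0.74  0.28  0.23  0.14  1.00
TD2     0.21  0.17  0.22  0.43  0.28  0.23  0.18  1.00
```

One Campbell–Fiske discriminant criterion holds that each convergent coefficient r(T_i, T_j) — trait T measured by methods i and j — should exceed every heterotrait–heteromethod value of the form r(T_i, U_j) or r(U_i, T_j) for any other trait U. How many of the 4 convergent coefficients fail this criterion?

Each convergent coefficient versus the relevant comparison correlations:
TA (methods 1·2): 0.35 vs {0.16, 0.23, 0.12, 0.22, 0.21, 0.36} → fail.
TB (methods 1·2): 0.31 vs {0.23, 0.16, 0.11, 0.16, 0.17, 0.23} → pass.
TC (methods 1·2): 0.74 vs {0.22, 0.12, 0.16, 0.11, 0.22, 0.28} → pass.
TD (methods 1·2): 0.43 vs {0.36, 0.21, 0.23, 0.17, 0.28, 0.22} → pass.
1 of 4 fail.

1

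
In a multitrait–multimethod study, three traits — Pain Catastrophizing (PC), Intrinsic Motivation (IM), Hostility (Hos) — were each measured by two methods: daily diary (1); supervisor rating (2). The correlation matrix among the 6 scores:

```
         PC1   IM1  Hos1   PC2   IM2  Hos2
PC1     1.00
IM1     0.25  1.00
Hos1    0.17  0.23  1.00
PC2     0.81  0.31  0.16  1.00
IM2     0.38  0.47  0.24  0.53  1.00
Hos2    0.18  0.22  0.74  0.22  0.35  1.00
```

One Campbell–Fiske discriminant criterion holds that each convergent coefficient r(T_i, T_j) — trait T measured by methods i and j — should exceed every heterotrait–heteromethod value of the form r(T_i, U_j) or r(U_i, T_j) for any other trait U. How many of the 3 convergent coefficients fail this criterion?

0

Convergent coefficients and their comparison sets:
PC (methods 1·2): 0.81 vs {0.38, 0.31, 0.18, 0.16} → pass.
IM (methods 1·2): 0.47 vs {0.31, 0.38, 0.22, 0.24} → pass.
Hos (methods 1·2): 0.74 vs {0.16, 0.18, 0.24, 0.22} → pass.
0 of 3 fail.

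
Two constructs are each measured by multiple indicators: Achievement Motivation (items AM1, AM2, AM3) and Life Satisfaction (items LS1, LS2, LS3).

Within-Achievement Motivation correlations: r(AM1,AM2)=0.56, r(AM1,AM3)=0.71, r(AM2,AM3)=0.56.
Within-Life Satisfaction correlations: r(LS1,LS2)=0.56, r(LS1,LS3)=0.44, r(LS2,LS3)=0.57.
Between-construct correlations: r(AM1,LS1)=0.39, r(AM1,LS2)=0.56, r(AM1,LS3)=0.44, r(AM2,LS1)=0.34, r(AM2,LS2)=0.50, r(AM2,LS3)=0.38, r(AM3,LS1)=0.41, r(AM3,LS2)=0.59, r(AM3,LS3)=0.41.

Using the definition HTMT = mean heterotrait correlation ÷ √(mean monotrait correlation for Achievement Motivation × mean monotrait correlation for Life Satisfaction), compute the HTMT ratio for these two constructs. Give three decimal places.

0.791

Mean between = 4.02/9 = 0.4467.
Mean within-AM = 1.83/3 = 0.6100; mean within-LS = 1.57/3 = 0.5233.
Geometric mean = √(0.6100 × 0.5233) = 0.5650.
HTMT = 0.4467 / 0.5650 = 0.791.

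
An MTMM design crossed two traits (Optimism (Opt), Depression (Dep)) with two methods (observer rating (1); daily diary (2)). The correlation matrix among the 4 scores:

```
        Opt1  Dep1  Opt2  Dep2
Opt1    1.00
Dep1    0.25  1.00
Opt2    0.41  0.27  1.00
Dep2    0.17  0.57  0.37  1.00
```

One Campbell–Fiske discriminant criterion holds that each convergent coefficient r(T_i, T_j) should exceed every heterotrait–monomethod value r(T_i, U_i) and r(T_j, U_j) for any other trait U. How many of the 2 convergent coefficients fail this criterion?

0

Each convergent coefficient versus the relevant comparison correlations:
Opt (methods 1·2): 0.41 vs {0.25, 0.37} → pass.
Dep (methods 1·2): 0.57 vs {0.25, 0.37} → pass.
0 of 2 fail.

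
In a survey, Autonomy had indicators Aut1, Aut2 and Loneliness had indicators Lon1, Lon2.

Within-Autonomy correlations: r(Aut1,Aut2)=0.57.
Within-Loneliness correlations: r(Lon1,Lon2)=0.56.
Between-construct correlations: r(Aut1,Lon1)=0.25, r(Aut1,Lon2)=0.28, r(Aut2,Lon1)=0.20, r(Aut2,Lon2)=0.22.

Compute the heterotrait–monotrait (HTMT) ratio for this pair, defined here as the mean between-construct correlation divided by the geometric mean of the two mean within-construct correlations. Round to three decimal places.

Mean between = 0.95/4 = 0.2375.
Mean within-Aut = 0.57/1 = 0.5700; mean within-Lon = 0.56/1 = 0.5600.
Geometric mean = √(0.5700 × 0.5600) = 0.5650.
HTMT = 0.2375 / 0.5650 = 0.420.

0.420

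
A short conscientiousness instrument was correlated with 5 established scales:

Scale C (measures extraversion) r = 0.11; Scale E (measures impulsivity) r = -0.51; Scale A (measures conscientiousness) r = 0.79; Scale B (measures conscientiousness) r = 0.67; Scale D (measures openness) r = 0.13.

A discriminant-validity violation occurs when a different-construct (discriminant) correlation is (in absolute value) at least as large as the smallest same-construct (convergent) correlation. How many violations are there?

Convergent (same construct = conscientiousness): Scale A, Scale B.
Smallest convergent = 0.67. Discriminant |r|: 0.11, 0.51, 0.13; count ≥ 0.67 → 0.

0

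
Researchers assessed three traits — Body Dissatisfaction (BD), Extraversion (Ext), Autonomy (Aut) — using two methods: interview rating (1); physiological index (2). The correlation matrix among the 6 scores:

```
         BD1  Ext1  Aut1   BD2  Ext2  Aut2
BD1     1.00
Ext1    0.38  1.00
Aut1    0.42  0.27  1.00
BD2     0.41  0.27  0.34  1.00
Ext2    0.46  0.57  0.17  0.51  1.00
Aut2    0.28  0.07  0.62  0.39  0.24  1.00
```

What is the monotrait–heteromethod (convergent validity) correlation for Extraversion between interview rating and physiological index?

Same trait (Ext), different methods: r(Ext1, Ext2) = 0.57.

0.57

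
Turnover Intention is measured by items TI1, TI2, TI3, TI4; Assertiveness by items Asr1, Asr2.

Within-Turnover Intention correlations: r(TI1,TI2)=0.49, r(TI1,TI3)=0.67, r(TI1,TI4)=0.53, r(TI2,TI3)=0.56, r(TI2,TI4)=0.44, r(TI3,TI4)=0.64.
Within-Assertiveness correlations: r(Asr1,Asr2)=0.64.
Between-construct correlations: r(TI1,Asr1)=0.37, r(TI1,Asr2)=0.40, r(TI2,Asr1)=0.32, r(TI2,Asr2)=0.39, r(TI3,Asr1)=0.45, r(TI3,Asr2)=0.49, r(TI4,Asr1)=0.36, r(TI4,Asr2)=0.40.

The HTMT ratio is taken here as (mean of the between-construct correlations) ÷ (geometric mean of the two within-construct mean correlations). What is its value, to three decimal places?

Between-construct mean = 3.18/8 = 0.3975.
Mean within-TI = 3.33/6 = 0.5550; mean within-Asr = 0.64/1 = 0.6400.
Geometric mean = √(0.5550 × 0.6400) = 0.5960.
HTMT = 0.3975 / 0.5960 = 0.667.

0.667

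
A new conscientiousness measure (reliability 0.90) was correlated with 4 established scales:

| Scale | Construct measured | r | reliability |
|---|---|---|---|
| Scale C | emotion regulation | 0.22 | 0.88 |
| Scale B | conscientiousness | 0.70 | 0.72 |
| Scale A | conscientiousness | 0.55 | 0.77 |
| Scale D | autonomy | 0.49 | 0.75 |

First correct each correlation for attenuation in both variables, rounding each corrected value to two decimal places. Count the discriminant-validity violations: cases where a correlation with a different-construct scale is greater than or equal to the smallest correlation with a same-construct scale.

0

Disattenuated r (r / √(r_scale · r_new)):
  Scale C (disc): 0.22 / √(0.88·0.90) = 0.25
  Scale B (conv): 0.70 / √(0.72·0.90) = 0.87
  Scale A (conv): 0.55 / √(0.77·0.90) = 0.66
  Scale D (disc): 0.49 / √(0.75·0.90) = 0.60
Smallest convergent = 0.66. Discriminant values: 0.25, 0.60; count ≥ 0.66 → 0.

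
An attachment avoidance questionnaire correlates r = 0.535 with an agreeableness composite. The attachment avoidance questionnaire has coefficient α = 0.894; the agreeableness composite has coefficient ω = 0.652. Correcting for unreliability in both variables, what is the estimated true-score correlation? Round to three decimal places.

0.701

r_true = r_obs / √(r_xx · r_yy) = 0.535 / √(0.894 × 0.652) = 0.535 / √0.582888 = 0.535 / 0.7635 ≈ 0.701.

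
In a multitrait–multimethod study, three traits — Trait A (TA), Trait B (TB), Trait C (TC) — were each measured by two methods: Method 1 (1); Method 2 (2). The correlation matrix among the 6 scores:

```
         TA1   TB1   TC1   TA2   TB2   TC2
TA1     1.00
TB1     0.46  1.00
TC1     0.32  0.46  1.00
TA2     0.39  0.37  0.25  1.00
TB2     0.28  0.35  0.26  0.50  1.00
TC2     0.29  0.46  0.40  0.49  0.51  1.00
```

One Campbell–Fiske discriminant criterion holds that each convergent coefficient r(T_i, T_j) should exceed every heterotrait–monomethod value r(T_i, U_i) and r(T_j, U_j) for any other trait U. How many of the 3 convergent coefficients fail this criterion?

Checking each validity diagonal entry against its comparison values:
TA (methods 1·2): 0.39 vs {0.46, 0.50, 0.32, 0.49} → fail.
TB (methods 1·2): 0.35 vs {0.46, 0.50, 0.46, 0.51} → fail.
TC (methods 1·2): 0.40 vs {0.32, 0.49, 0.46, 0.51} → fail.
3 of 3 fail.

3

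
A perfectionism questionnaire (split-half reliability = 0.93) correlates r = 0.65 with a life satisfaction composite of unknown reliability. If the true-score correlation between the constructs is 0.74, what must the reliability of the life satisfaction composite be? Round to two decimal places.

r_true = r_obs / √(r_xx · r_yy) ⇒ 0.74 = 0.65 / √(0.93 · r_yy).
√(0.93 · r_yy) = 0.65 / 0.74 = 0.8784; 0.93 · r_yy = 0.7716; r_yy = 0.7716 / 0.93 ≈ 0.83.

0.83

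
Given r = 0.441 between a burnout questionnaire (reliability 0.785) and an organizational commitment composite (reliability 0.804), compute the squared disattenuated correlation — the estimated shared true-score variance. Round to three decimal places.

Disattenuated r = 0.441 / √(0.785 × 0.804) = 0.441 / 0.7944 = 0.5551.
Shared true-score variance = 0.5551² = 0.3081 ≈ 0.308.

0.308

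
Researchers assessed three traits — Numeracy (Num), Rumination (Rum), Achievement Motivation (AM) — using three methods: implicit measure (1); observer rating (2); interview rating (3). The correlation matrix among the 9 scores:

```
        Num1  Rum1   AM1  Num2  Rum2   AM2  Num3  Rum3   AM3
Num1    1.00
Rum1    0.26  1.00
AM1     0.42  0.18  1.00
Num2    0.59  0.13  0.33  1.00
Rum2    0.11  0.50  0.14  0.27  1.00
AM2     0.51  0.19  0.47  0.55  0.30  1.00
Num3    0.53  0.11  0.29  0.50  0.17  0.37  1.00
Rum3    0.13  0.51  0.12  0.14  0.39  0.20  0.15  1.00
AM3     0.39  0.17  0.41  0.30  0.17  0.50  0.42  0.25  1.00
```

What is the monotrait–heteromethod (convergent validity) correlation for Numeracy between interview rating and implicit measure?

Same trait (Num), different methods: r(Num3, Num1) = 0.53.

0.53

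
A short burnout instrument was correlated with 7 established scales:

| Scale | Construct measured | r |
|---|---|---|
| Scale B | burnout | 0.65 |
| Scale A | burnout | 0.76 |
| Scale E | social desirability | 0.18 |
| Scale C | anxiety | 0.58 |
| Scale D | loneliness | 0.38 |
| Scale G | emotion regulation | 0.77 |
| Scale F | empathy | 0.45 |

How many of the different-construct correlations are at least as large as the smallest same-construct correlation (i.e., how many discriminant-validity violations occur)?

Convergent (same construct = burnout): Scale B, Scale A.
Smallest convergent = 0.65. Discriminant values: 0.18, 0.58, 0.38, 0.77, 0.45; count ≥ 0.65 → 1.

1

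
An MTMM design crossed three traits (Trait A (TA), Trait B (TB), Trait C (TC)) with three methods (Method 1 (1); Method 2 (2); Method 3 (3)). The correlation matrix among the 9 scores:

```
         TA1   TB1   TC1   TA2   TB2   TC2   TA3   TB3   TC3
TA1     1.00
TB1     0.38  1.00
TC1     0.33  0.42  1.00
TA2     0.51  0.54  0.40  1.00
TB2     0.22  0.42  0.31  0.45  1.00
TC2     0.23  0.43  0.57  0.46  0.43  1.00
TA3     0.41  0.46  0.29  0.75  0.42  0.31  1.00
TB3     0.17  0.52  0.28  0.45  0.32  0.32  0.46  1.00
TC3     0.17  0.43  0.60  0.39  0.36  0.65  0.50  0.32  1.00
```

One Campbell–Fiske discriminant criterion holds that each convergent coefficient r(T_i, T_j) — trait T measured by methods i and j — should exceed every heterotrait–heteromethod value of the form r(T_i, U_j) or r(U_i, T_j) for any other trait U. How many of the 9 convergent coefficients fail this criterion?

4

Each convergent coefficient versus the relevant comparison correlations:
TA (methods 1·2): 0.51 vs {0.22, 0.54, 0.23, 0.40} → fail.
TA (methods 1·3): 0.41 vs {0.17, 0.46, 0.17, 0.29} → fail.
TA (methods 2·3): 0.75 vs {0.45, 0.42, 0.39, 0.31} → pass.
TB (methods 1·2): 0.42 vs {0.54, 0.22, 0.43, 0.31} → fail.
TB (methods 1·3): 0.52 vs {0.46, 0.17, 0.43, 0.28} → pass.
TB (methods 2·3): 0.32 vs {0.42, 0.45, 0.36, 0.32} → fail.
TC (methods 1·2): 0.57 vs {0.40, 0.23, 0.31, 0.43} → pass.
TC (methods 1·3): 0.60 vs {0.29, 0.17, 0.28, 0.43} → pass.
TC (methods 2·3): 0.65 vs {0.31, 0.39, 0.32, 0.36} → pass.
4 of 9 fail.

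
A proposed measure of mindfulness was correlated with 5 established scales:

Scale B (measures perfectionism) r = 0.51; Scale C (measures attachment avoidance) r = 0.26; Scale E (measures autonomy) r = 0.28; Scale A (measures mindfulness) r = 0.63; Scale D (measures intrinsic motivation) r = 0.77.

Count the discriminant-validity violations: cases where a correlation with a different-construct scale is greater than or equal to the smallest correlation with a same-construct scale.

1

Convergent (same construct = mindfulness): Scale A.
Smallest convergent = 0.63. Discriminant values: 0.51, 0.26, 0.28, 0.77; count ≥ 0.63 → 1.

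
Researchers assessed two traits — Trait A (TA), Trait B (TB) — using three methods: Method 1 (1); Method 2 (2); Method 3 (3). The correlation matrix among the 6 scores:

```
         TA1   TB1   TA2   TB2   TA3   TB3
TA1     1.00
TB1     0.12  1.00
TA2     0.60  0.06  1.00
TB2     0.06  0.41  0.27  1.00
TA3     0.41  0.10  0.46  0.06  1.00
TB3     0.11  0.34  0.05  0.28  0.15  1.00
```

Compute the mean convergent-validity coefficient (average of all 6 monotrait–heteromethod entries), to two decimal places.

Convergent values: 0.60, 0.41, 0.46, 0.41, 0.34, 0.28; mean = 2.50/6 = 0.42.

0.42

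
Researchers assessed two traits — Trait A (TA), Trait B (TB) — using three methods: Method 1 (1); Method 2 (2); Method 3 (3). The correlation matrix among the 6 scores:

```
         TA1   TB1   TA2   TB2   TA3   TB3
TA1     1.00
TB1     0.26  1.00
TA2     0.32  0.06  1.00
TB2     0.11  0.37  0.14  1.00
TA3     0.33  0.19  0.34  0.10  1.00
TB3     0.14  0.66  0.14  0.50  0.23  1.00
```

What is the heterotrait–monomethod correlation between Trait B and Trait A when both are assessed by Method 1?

0.26

Different traits, same method: r(TB1, TA1) = 0.26.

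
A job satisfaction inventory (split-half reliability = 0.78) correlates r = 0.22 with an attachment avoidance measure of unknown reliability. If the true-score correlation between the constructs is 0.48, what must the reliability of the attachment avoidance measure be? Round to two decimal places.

0.27

r_true = r_obs / √(r_xx · r_yy) ⇒ 0.48 = 0.22 / √(0.78 · r_yy).
√(0.78 · r_yy) = 0.22 / 0.48 = 0.4583; 0.78 · r_yy = 0.2100; r_yy = 0.2100 / 0.78 ≈ 0.27.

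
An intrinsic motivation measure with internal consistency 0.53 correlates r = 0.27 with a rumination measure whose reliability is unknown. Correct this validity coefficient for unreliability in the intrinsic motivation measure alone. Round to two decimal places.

Single correction: r_c = r_obs / √r_xx = 0.27 / √0.53 = 0.27 / 0.7280 ≈ 0.37.

0.37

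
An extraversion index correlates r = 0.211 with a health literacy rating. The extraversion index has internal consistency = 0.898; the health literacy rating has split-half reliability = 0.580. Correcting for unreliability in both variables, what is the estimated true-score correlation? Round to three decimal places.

r_true = r_obs / √(r_xx · r_yy) = 0.211 / √(0.898 × 0.580) = 0.211 / √0.520840 = 0.211 / 0.7217 ≈ 0.292.

0.292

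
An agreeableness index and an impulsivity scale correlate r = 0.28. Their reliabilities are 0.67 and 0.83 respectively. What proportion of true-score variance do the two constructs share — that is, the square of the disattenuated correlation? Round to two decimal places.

Disattenuated r = 0.28 / √(0.67 × 0.83) = 0.28 / 0.7457 = 0.3755.
Shared true-score variance = 0.3755² = 0.1410 ≈ 0.14.

0.14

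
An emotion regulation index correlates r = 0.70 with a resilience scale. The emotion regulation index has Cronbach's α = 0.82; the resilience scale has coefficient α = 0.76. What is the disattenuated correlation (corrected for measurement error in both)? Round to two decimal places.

0.89

r_true = r_obs / √(r_xx · r_yy) = 0.70 / √(0.82 × 0.76) = 0.70 / √0.6232 = 0.70 / 0.7894 ≈ 0.89.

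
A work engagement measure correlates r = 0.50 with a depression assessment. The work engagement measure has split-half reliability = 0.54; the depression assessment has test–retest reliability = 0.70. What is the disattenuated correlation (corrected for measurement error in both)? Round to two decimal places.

0.81

r_true = r_obs / √(r_xx · r_yy) = 0.50 / √(0.54 × 0.70) = 0.50 / √0.3780 = 0.50 / 0.6148 ≈ 0.81.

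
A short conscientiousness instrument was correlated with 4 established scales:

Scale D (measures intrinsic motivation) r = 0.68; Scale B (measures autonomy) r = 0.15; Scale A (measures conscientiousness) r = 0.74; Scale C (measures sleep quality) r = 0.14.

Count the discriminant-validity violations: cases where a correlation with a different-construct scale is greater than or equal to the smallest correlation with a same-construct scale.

0

Convergent (same construct = conscientiousness): Scale A.
Smallest convergent = 0.74. Discriminant values: 0.68, 0.15, 0.14; count ≥ 0.74 → 0.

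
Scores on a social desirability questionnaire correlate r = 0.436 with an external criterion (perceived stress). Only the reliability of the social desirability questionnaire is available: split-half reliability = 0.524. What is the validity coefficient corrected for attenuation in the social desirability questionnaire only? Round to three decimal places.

Single correction: r_c = r_obs / √r_xx = 0.436 / √0.524 = 0.436 / 0.7239 ≈ 0.602.

0.602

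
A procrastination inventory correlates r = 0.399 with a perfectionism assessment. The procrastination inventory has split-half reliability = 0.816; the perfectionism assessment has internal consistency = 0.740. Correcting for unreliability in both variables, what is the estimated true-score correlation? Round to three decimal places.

0.513

r_true = r_obs / √(r_xx · r_yy) = 0.399 / √(0.816 × 0.740) = 0.399 / √0.603840 = 0.399 / 0.7771 ≈ 0.513.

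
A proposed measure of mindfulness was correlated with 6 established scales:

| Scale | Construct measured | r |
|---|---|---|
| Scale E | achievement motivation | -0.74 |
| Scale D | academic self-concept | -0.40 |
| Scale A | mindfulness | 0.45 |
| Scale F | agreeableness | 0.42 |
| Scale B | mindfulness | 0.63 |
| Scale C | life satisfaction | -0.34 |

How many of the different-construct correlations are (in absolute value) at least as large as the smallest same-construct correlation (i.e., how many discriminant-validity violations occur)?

Convergent (same construct = mindfulness): Scale A, Scale B.
Smallest convergent = 0.45. Discriminant |r|: 0.74, 0.40, 0.42, 0.34; count ≥ 0.45 → 1.

1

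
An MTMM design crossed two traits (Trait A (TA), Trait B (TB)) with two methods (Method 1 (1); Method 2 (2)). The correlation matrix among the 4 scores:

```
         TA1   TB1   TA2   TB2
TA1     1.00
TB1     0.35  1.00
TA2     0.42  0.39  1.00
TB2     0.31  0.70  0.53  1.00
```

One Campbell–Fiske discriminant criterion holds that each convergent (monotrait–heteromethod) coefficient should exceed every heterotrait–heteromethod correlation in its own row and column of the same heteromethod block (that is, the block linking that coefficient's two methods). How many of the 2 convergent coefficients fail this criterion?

0

Checking each validity diagonal entry against its comparison values:
TA (methods 1·2): 0.42 vs {0.31, 0.39} → pass.
TB (methods 1·2): 0.70 vs {0.39, 0.31} → pass.
0 of 2 fail.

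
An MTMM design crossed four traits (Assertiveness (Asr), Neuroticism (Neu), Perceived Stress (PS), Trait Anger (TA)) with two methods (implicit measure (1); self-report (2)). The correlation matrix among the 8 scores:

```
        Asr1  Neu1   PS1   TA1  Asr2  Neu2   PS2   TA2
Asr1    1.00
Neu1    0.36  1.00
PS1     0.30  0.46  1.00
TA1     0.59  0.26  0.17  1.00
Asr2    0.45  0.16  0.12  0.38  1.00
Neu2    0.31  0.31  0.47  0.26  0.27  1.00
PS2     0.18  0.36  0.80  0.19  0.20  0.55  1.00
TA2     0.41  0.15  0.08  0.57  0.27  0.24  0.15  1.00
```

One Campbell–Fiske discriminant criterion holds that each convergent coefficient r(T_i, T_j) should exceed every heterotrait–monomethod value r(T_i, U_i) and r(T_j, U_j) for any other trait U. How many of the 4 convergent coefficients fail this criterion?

Convergent coefficients and their comparison sets:
Asr (methods 1·2): 0.45 vs {0.36, 0.27, 0.30, 0.20, 0.59, 0.27} → fail.
Neu (methods 1·2): 0.31 vs {0.36, 0.27, 0.46, 0.55, 0.26, 0.24} → fail.
PS (methods 1·2): 0.80 vs {0.30, 0.20, 0.46, 0.55, 0.17, 0.15} → pass.
TA (methods 1·2): 0.57 vs {0.59, 0.27, 0.26, 0.24, 0.17, 0.15} → fail.
3 of 4 fail.

3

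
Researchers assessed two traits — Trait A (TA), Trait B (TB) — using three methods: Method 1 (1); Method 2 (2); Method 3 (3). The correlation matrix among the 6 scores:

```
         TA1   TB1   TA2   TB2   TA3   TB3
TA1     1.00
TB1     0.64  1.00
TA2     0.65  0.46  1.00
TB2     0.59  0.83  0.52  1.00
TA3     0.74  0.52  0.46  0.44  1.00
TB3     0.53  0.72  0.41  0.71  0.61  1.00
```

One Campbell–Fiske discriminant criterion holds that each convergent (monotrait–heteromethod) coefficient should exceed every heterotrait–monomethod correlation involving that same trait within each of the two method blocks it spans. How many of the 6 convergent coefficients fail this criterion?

1

Convergent coefficients and their comparison sets:
TA (methods 1·2): 0.65 vs {0.64, 0.52} → pass.
TA (methods 1·3): 0.74 vs {0.64, 0.61} → pass.
TA (methods 2·3): 0.46 vs {0.52, 0.61} → fail.
TB (methods 1·2): 0.83 vs {0.64, 0.52} → pass.
TB (methods 1·3): 0.72 vs {0.64, 0.61} → pass.
TB (methods 2·3): 0.71 vs {0.52, 0.61} → pass.
1 of 6 fail.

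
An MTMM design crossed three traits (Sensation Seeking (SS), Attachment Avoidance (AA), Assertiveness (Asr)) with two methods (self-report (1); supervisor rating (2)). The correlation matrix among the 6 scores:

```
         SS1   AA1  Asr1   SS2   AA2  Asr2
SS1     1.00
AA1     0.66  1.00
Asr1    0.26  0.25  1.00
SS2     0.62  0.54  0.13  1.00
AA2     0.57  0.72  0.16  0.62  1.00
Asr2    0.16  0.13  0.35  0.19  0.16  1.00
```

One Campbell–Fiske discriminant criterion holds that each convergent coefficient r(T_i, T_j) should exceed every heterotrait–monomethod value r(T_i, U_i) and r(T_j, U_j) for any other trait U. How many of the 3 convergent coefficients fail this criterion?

1

Checking each validity diagonal entry against its comparison values:
SS (methods 1·2): 0.62 vs {0.66, 0.62, 0.26, 0.19} → fail.
AA (methods 1·2): 0.72 vs {0.66, 0.62, 0.25, 0.16} → pass.
Asr (methods 1·2): 0.35 vs {0.26, 0.19, 0.25, 0.16} → pass.
1 of 3 fail.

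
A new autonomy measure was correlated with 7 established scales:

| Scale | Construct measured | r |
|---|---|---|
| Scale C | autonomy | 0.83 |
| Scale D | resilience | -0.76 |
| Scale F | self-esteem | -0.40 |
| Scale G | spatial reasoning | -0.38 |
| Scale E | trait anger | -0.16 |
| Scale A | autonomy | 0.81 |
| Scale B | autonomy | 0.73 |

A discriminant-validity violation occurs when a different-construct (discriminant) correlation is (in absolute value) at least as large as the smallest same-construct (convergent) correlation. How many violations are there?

1

Convergent (same construct = autonomy): Scale C, Scale A, Scale B.
Smallest convergent = 0.73. Discriminant |r|: 0.76, 0.40, 0.38, 0.16; count ≥ 0.73 → 1.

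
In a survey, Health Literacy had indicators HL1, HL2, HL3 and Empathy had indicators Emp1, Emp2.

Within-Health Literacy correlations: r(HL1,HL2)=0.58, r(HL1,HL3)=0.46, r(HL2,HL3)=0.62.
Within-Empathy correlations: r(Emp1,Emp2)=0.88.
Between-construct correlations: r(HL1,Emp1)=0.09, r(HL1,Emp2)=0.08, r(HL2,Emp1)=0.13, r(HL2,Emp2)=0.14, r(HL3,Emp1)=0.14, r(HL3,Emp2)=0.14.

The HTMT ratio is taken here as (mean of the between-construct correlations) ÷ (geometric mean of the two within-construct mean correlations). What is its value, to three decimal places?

Mean heterotrait r = 0.72/6 = 0.1200.
Mean within-HL = 1.66/3 = 0.5533; mean within-Emp = 0.88/1 = 0.8800.
Geometric mean = √(0.5533 × 0.8800) = 0.6978.
HTMT = 0.1200 / 0.6978 = 0.172.

0.172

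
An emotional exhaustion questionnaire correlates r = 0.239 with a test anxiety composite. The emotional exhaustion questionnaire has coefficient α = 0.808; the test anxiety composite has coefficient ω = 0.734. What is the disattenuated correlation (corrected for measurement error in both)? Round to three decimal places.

0.310

r_true = r_obs / √(r_xx · r_yy) = 0.239 / √(0.808 × 0.734) = 0.239 / √0.593072 = 0.239 / 0.7701 ≈ 0.310.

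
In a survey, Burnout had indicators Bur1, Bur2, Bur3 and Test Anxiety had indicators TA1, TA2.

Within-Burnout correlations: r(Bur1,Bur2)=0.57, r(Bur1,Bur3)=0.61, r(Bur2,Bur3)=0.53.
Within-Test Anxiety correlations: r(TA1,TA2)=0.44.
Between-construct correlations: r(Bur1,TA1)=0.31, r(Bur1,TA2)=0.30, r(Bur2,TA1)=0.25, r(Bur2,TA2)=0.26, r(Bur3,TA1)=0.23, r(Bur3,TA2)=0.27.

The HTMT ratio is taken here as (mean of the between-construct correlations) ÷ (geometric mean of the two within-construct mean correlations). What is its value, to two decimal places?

Mean between = 1.62/6 = 0.2700.
Mean within-Bur = 1.71/3 = 0.5700; mean within-TA = 0.44/1 = 0.4400.
Geometric mean = √(0.5700 × 0.4400) = 0.5008.
HTMT = 0.2700 / 0.5008 = 0.54.

0.54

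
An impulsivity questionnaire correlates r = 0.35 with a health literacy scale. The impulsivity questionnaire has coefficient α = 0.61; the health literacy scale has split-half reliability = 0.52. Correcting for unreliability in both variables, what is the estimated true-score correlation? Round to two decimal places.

r_true = r_obs / √(r_xx · r_yy) = 0.35 / √(0.61 × 0.52) = 0.35 / √0.3172 = 0.35 / 0.5632 ≈ 0.62.

0.62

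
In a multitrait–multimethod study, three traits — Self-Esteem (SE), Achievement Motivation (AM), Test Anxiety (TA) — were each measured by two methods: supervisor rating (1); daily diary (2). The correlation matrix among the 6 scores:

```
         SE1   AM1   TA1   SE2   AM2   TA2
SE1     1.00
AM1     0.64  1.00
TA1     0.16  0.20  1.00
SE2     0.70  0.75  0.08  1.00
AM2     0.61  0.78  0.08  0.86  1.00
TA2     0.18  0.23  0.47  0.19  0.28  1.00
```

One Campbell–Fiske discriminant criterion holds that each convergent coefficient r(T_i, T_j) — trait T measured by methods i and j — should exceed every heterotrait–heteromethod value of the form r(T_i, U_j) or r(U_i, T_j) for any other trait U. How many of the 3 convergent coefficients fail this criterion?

1

Each convergent coefficient versus the relevant comparison correlations:
SE (methods 1·2): 0.70 vs {0.61, 0.75, 0.18, 0.08} → fail.
AM (methods 1·2): 0.78 vs {0.75, 0.61, 0.23, 0.08} → pass.
TA (methods 1·2): 0.47 vs {0.08, 0.18, 0.08, 0.23} → pass.
1 of 3 fail.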